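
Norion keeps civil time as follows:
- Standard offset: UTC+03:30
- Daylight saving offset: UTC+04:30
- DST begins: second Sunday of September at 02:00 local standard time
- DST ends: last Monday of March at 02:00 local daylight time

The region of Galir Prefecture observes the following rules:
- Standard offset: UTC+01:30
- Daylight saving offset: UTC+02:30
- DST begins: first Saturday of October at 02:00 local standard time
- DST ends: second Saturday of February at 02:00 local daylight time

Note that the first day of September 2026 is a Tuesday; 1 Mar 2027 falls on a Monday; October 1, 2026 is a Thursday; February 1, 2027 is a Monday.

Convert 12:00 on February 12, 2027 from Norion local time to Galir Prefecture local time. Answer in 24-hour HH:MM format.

1 September 2026 is a Tuesday, so the first Sunday is September 6 and the second is September 13.
1 March 2027 is a Monday, so Mondays fall on 1, 8, 15, 22, 29; the last is March 29.
February 12, 2027 falls between 13 September 2026 and 29 March 2027, so daylight saving is in effect and Norion is at UTC+04:30.
12:00 Norion − 4h30m = 07:30 UTC.
1 October 2026 is a Thursday, so the first Saturday is October 3.
1 February 2027 is a Monday, so the first Saturday is February 6 and the second is February 13.
At the standard offset (UTC+01:30), 07:30 UTC + 1h30m = 09:00 Galir Prefecture standard time.
Daylight saving runs 3 October 2026 – 13 February 2027; the standard-time date in Galir Prefecture, February 12, 2027, is inside that window, so Galir Prefecture is at UTC+02:30.
07:30 UTC + 2h30m = 10:00 Galir Prefecture.

10:00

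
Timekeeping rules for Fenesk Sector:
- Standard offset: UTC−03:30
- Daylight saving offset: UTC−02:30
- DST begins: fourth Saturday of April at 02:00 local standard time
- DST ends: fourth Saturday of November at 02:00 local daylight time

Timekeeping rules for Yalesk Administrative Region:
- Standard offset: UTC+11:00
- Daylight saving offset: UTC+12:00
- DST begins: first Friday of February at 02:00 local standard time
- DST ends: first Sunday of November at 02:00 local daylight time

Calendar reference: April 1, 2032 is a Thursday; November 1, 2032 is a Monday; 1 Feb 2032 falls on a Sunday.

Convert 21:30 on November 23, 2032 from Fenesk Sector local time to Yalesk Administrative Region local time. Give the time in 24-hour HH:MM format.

1 April 2032 is a Thursday, so the first Saturday is April 3 and the fourth is April 24.
1 November 2032 is a Monday, so the first Saturday is November 6 and the fourth is November 27.
November 23, 2032 falls between 24 April and 27 November, so daylight saving is in effect and Fenesk Sector is at UTC−02:30.
21:30 Fenesk Sector + 2h30m = 00:00 UTC (rolling into the next day, 24 November 2032).
1 February 2032 is a Sunday, so the first Friday is February 6.
1 November 2032 is a Monday, so the first Sunday is November 7.
At the standard offset (UTC+11:00), 00:00 UTC + 11h = 11:00 Yalesk Administrative Region standard time.
The standard-time date in Yalesk Administrative Region, November 24, 2032, does not fall between 6 February and 7 November, so daylight saving is not in effect and Yalesk Administrative Region is at UTC+11:00.
00:00 UTC + 11h = 11:00 Yalesk Administrative Region.

11:00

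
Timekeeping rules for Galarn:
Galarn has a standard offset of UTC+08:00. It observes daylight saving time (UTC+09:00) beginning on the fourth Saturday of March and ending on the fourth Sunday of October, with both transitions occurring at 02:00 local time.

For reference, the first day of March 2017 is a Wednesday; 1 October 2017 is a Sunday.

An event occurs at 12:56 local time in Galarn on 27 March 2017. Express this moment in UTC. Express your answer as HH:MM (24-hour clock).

03:56

1 March 2017 is a Wednesday, so the first Saturday is March 4 and the fourth is March 25.
1 October 2017 is a Sunday, so the first Sunday is October 1 and the fourth is October 22.
Daylight saving runs 25 March – 22 October; 27 March 2017 is inside that window, so Galarn is at UTC+09:00.
12:56 local − 9h = 03:56 UTC.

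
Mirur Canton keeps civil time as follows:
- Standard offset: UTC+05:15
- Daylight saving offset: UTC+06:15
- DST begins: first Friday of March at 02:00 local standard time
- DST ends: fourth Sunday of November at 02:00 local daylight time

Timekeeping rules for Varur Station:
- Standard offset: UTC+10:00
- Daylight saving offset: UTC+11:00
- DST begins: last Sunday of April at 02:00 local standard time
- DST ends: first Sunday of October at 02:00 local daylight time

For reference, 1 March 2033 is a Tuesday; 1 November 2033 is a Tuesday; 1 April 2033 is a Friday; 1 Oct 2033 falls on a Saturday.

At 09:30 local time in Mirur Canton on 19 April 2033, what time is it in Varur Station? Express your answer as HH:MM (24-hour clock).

1 March 2033 is a Tuesday, so the first Friday is March 4.
1 November 2033 is a Tuesday, so the first Sunday is November 6 and the fourth is November 27.
19 April 2033 lies within the daylight-saving period (4 March – 27 November), so Mirur Canton is on daylight time, UTC+06:15.
09:30 Mirur Canton − 6h15m = 03:15 UTC.
1 April 2033 is a Friday, so Sundays fall on 3, 10, 17, 24; the last is April 24.
1 October 2033 is a Saturday, so the first Sunday is October 2.
At the standard offset (UTC+10:00), 03:15 UTC + 10h = 13:15 Varur Station standard time.
The standard-time date in Varur Station, 19 April 2033, is outside the daylight-saving period (24 April – 2 October), so Varur Station is on standard time, UTC+10:00.
03:15 UTC + 10h = 13:15 Varur Station.

13:15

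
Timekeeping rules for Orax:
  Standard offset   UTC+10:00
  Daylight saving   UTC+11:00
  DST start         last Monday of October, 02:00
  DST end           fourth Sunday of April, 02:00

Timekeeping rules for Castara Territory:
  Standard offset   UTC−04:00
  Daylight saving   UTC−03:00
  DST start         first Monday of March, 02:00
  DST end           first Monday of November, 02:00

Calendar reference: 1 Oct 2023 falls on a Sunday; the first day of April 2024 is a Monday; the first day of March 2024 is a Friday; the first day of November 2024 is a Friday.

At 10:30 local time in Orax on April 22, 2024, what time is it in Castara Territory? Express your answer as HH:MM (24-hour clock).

20:30

1 October 2023 is a Sunday, so Mondays fall on 2, 9, 16, 23, 30; the last is October 30.
1 April 2024 is a Monday, so the first Sunday is April 7 and the fourth is April 28.
Daylight saving runs 30 October 2023 – 28 April 2024; April 22, 2024 is inside that window, so Orax is at UTC+11:00.
10:30 Orax − 11h = 23:30 UTC (rolling into the previous day, 21 April 2024).
1 March 2024 is a Friday, so the first Monday is March 4.
1 November 2024 is a Friday, so the first Monday is November 4.
At the standard offset (UTC−04:00), 23:30 UTC − 4h = 19:30 Castara Territory standard time.
The standard-time date in Castara Territory, April 21, 2024, falls between 4 March and 4 November, so daylight saving is in effect and Castara Territory is at UTC−03:00.
23:30 UTC − 3h = 20:30 Castara Territory.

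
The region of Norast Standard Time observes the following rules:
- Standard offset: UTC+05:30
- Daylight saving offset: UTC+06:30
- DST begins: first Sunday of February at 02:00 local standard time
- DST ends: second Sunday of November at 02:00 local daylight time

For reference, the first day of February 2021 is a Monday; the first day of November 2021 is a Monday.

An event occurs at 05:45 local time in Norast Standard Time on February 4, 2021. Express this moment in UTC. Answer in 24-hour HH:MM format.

1 February 2021 is a Monday, so the first Sunday is February 7.
1 November 2021 is a Monday, so the first Sunday is November 7 and the second is November 14.
February 4, 2021 is outside the daylight-saving period (7 February – 14 November), so Norast Standard Time is on standard time, UTC+05:30.
05:45 local − 5h30m = 00:15 UTC.

00:15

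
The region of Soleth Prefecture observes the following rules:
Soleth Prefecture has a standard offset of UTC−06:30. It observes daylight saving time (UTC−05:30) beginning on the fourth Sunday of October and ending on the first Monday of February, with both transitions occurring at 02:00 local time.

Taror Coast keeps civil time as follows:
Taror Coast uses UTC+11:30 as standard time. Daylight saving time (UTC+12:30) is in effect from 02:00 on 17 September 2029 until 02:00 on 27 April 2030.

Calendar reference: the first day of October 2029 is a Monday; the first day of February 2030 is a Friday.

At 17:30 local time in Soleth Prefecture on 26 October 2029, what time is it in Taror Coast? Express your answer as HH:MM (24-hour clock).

12:30

1 October 2029 is a Monday, so the first Sunday is October 7 and the fourth is October 28.
1 February 2030 is a Friday, so the first Monday is February 4.
26 October 2029 is outside the daylight-saving period (28 October 2029 – 4 February 2030), so Soleth Prefecture is on standard time, UTC−06:30.
17:30 Soleth Prefecture + 6h30m = 00:00 UTC (rolling into the next day, 27 October 2029).
At the standard offset (UTC+11:30), 00:00 UTC + 11h30m = 11:30 Taror Coast standard time.
Daylight saving runs 17 September 2029 – 27 April 2030; the standard-time date in Taror Coast, 27 October 2029, is inside that window, so Taror Coast is at UTC+12:30.
00:00 UTC + 12h30m = 12:30 Taror Coast.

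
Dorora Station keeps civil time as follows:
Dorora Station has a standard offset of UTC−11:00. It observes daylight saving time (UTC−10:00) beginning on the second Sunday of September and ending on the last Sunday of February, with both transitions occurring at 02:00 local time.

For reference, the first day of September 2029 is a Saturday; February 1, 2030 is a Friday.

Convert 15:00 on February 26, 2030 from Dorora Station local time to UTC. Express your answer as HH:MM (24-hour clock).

1 September 2029 is a Saturday, so the first Sunday is September 2 and the second is September 9.
1 February 2030 is a Friday, so Sundays fall on 3, 10, 17, 24; the last is February 24.
February 26, 2030 does not fall between 9 September 2029 and 24 February 2030, so daylight saving is not in effect and Dorora Station is at UTC−11:00.
15:00 local + 11h = 02:00 UTC (rolling into the next day, 27 February 2030).

02:00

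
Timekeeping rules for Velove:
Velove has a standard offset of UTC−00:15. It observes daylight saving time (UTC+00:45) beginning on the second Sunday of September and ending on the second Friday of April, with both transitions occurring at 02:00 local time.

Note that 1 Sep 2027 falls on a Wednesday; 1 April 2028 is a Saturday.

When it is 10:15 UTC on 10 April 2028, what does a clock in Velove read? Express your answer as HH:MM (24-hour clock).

11:00

1 September 2027 is a Wednesday, so the first Sunday is September 5 and the second is September 12.
1 April 2028 is a Saturday, so the first Friday is April 7 and the second is April 14.
At the standard offset (UTC−00:15), 10:15 UTC − 0h15m = 10:00 Velove standard time.
The standard-time date in Velove, 10 April 2028, lies within the daylight-saving period (12 September 2027 – 14 April 2028), so Velove is on daylight time, UTC+00:45.
10:15 UTC + 0h45m = 11:00 local.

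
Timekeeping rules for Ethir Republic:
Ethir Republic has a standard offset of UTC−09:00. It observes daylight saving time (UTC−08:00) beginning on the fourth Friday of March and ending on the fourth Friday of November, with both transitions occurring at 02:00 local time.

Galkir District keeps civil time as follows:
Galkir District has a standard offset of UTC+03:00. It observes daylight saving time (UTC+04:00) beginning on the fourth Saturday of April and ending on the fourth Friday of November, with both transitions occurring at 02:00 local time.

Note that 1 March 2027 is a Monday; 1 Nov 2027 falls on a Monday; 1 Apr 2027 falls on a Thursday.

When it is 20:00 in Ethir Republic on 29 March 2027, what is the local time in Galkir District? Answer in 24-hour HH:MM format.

07:00

1 March 2027 is a Monday, so the first Friday is March 5 and the fourth is March 26.
1 November 2027 is a Monday, so the first Friday is November 5 and the fourth is November 26.
Daylight saving runs 26 March – 26 November; 29 March 2027 is inside that window, so Ethir Republic is at UTC−08:00.
20:00 Ethir Republic + 8h = 04:00 UTC (rolling into the next day, 30 March 2027).
1 April 2027 is a Thursday, so the first Saturday is April 3 and the fourth is April 24.
1 November 2027 is a Monday, so the first Friday is November 5 and the fourth is November 26.
At the standard offset (UTC+03:00), 04:00 UTC + 3h = 07:00 Galkir District standard time.
The standard-time date in Galkir District, 30 March 2027, does not fall between 24 April and 26 November, so daylight saving is not in effect and Galkir District is at UTC+03:00.
04:00 UTC + 3h = 07:00 Galkir District.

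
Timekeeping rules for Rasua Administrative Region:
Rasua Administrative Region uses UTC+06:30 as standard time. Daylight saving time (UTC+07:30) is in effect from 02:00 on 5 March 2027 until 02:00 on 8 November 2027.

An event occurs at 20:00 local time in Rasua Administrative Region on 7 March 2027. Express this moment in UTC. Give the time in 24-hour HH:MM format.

12:30

7 March 2027 lies within the daylight-saving period (5 March – 8 November), so Rasua Administrative Region is on daylight time, UTC+07:30.
20:00 local − 7h30m = 12:30 UTC.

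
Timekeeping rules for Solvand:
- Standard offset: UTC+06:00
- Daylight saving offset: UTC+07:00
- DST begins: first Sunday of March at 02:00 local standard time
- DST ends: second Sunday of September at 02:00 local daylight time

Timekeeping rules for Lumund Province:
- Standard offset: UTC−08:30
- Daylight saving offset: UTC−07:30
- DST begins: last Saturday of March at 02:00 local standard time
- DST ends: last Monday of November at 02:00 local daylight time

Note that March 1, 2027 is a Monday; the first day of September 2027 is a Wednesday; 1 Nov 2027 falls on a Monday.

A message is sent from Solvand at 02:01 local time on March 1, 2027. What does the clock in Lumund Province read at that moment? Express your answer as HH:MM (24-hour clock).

11:31

1 March 2027 is a Monday, so the first Sunday is March 7.
1 September 2027 is a Wednesday, so the first Sunday is September 5 and the second is September 12.
March 1, 2027 does not fall between 7 March and 12 September, so daylight saving is not in effect and Solvand is at UTC+06:00.
02:01 Solvand − 6h = 20:01 UTC (rolling into the previous day, 28 February 2027).
1 March 2027 is a Monday, so Saturdays fall on 6, 13, 20, 27; the last is March 27.
1 November 2027 is a Monday, so Mondays fall on 1, 8, 15, 22, 29; the last is November 29.
At the standard offset (UTC−08:30), 20:01 UTC − 8h30m = 11:31 Lumund Province standard time.
The standard-time date in Lumund Province, February 28, 2027, does not fall between 27 March and 29 November, so daylight saving is not in effect and Lumund Province is at UTC−08:30.
20:01 UTC − 8h30m = 11:31 Lumund Province.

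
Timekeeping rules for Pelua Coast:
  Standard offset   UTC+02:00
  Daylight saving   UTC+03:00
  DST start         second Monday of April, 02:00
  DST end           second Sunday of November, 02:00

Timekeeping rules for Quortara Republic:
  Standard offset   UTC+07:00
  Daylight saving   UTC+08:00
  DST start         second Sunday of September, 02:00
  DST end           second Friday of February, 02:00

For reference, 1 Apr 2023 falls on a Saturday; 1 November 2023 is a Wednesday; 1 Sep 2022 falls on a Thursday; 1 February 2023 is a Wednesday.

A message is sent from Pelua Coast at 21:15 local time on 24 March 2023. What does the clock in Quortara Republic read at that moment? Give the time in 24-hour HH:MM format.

02:15

1 April 2023 is a Saturday, so the first Monday is April 3 and the second is April 10.
1 November 2023 is a Wednesday, so the first Sunday is November 5 and the second is November 12.
24 March 2023 does not fall between 10 April and 12 November, so daylight saving is not in effect and Pelua Coast is at UTC+02:00.
21:15 Pelua Coast − 2h = 19:15 UTC.
1 September 2022 is a Thursday, so the first Sunday is September 4 and the second is September 11.
1 February 2023 is a Wednesday, so the first Friday is February 3 and the second is February 10.
At the standard offset (UTC+07:00), 19:15 UTC + 7h = 02:15 Quortara Republic standard time (rolling into the next day, 25 March 2023).
Daylight saving runs 11 September 2022 – 10 February 2023; the standard-time date in Quortara Republic, 25 March 2023, is outside that window, so Quortara Republic is on standard time at UTC+07:00.
19:15 UTC + 7h = 02:15 Quortara Republic (rolling into the next day, 25 March 2023).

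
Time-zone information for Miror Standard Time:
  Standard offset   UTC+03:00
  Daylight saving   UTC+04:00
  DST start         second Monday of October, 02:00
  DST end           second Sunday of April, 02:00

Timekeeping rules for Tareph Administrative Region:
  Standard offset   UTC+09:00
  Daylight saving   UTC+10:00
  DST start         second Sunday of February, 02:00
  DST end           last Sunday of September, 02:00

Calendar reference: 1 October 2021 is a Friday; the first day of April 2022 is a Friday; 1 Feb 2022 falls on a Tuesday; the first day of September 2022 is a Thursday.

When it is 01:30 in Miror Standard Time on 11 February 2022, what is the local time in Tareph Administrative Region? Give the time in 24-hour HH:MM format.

1 October 2021 is a Friday, so the first Monday is October 4 and the second is October 11.
1 April 2022 is a Friday, so the first Sunday is April 3 and the second is April 10.
11 February 2022 lies within the daylight-saving period (11 October 2021 – 10 April 2022), so Miror Standard Time is on daylight time, UTC+04:00.
01:30 Miror Standard Time − 4h = 21:30 UTC (rolling into the previous day, 10 February 2022).
1 February 2022 is a Tuesday, so the first Sunday is February 6 and the second is February 13.
1 September 2022 is a Thursday, so Sundays fall on 4, 11, 18, 25; the last is September 25.
At the standard offset (UTC+09:00), 21:30 UTC + 9h = 06:30 Tareph Administrative Region standard time (rolling into the next day, 11 February 2022).
The standard-time date in Tareph Administrative Region, 11 February 2022, does not fall between 13 February and 25 September, so daylight saving is not in effect and Tareph Administrative Region is at UTC+09:00.
21:30 UTC + 9h = 06:30 Tareph Administrative Region (rolling into the next day, 11 February 2022).

06:30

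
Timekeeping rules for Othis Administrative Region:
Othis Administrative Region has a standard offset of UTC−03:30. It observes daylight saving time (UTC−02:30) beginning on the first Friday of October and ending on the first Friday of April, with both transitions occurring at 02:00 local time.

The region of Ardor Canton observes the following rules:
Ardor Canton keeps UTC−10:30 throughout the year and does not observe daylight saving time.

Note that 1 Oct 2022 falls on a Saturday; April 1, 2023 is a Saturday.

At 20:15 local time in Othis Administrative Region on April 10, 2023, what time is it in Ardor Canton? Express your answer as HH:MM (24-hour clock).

13:15

1 October 2022 is a Saturday, so the first Friday is October 7.
1 April 2023 is a Saturday, so the first Friday is April 7.
April 10, 2023 does not fall between 7 October 2022 and 7 April 2023, so daylight saving is not in effect and Othis Administrative Region is at UTC−03:30.
20:15 Othis Administrative Region + 3h30m = 23:45 UTC.
Ardor Canton has no daylight saving, so its offset is UTC−10:30 year-round.
23:45 UTC − 10h30m = 13:15 Ardor Canton.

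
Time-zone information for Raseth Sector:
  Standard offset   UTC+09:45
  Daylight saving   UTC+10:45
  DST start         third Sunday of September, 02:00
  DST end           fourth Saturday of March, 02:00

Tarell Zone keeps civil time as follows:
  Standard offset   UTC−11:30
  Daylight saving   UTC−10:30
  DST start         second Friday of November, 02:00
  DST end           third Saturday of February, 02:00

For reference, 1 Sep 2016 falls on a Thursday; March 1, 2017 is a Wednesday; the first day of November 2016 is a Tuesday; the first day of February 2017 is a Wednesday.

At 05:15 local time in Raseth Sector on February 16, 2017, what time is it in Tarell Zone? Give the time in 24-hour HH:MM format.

1 September 2016 is a Thursday, so the first Sunday is September 4 and the third is September 18.
1 March 2017 is a Wednesday, so the first Saturday is March 4 and the fourth is March 25.
February 16, 2017 lies within the daylight-saving period (18 September 2016 – 25 March 2017), so Raseth Sector is on daylight time, UTC+10:45.
05:15 Raseth Sector − 10h45m = 18:30 UTC (rolling into the previous day, 15 February 2017).
1 November 2016 is a Tuesday, so the first Friday is November 4 and the second is November 11.
1 February 2017 is a Wednesday, so the first Saturday is February 4 and the third is February 18.
At the standard offset (UTC−11:30), 18:30 UTC − 11h30m = 07:00 Tarell Zone standard time.
Daylight saving runs 11 November 2016 – 18 February 2017; the standard-time date in Tarell Zone, February 15, 2017, is inside that window, so Tarell Zone is at UTC−10:30.
18:30 UTC − 10h30m = 08:00 Tarell Zone.

08:00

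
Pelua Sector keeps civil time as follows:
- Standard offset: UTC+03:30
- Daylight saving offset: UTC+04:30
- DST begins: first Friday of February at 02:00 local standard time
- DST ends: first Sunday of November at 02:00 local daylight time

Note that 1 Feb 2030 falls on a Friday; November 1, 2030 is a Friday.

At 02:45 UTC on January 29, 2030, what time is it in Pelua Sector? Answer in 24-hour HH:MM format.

06:15

1 February 2030 is a Friday, so the first Friday is February 1.
1 November 2030 is a Friday, so the first Sunday is November 3.
At the standard offset (UTC+03:30), 02:45 UTC + 3h30m = 06:15 Pelua Sector standard time.
The standard-time date in Pelua Sector, January 29, 2030, is outside the daylight-saving period (1 February – 3 November), so Pelua Sector is on standard time, UTC+03:30.
02:45 UTC + 3h30m = 06:15 local.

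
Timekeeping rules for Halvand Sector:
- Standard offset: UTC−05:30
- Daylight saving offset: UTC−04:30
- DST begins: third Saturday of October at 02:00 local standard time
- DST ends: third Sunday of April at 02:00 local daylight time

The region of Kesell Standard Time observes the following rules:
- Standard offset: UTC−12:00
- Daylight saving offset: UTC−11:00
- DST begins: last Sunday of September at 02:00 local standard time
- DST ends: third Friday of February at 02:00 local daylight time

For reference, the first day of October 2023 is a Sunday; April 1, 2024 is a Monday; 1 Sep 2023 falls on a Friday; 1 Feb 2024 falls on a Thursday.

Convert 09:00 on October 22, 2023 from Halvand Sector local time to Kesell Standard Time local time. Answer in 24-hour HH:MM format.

1 October 2023 is a Sunday, so the first Saturday is October 7 and the third is October 21.
1 April 2024 is a Monday, so the first Sunday is April 7 and the third is April 21.
Daylight saving runs 21 October 2023 – 21 April 2024; October 22, 2023 is inside that window, so Halvand Sector is at UTC−04:30.
09:00 Halvand Sector + 4h30m = 13:30 UTC.
1 September 2023 is a Friday, so Sundays fall on 3, 10, 17, 24; the last is September 24.
1 February 2024 is a Thursday, so the first Friday is February 2 and the third is February 16.
At the standard offset (UTC−12:00), 13:30 UTC − 12h = 01:30 Kesell Standard Time standard time.
The standard-time date in Kesell Standard Time, October 22, 2023, falls between 24 September 2023 and 16 February 2024, so daylight saving is in effect and Kesell Standard Time is at UTC−11:00.
13:30 UTC − 11h = 02:30 Kesell Standard Time.

02:30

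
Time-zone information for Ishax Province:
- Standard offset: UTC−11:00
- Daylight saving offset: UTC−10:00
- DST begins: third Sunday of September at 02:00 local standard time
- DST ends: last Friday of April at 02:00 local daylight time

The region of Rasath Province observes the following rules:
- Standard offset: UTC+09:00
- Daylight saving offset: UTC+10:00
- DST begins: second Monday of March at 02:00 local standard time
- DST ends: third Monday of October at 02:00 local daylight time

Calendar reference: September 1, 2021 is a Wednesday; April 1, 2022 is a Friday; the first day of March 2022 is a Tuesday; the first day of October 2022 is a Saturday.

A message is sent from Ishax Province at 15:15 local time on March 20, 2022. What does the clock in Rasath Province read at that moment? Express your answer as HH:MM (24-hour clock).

1 September 2021 is a Wednesday, so the first Sunday is September 5 and the third is September 19.
1 April 2022 is a Friday, so Fridays fall on 1, 8, 15, 22, 29; the last is April 29.
March 20, 2022 falls between 19 September 2021 and 29 April 2022, so daylight saving is in effect and Ishax Province is at UTC−10:00.
15:15 Ishax Province + 10h = 01:15 UTC (rolling into the next day, 21 March 2022).
1 March 2022 is a Tuesday, so the first Monday is March 7 and the second is March 14.
1 October 2022 is a Saturday, so the first Monday is October 3 and the third is October 17.
At the standard offset (UTC+09:00), 01:15 UTC + 9h = 10:15 Rasath Province standard time.
Daylight saving runs 14 March – 17 October; the standard-time date in Rasath Province, March 21, 2022, is inside that window, so Rasath Province is at UTC+10:00.
01:15 UTC + 10h = 11:15 Rasath Province.

11:15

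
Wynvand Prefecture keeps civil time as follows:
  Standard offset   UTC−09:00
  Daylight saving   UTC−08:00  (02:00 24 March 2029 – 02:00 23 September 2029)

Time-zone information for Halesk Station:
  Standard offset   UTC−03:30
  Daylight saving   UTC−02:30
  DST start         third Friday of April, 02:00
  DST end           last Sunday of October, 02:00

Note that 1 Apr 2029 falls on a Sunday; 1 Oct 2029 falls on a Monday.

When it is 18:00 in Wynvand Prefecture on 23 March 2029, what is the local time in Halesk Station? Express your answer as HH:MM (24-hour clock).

23:30

Daylight saving runs 24 March – 23 September; 23 March 2029 is outside that window, so Wynvand Prefecture is on standard time at UTC−09:00.
18:00 Wynvand Prefecture + 9h = 03:00 UTC (rolling into the next day, 24 March 2029).
1 April 2029 is a Sunday, so the first Friday is April 6 and the third is April 20.
1 October 2029 is a Monday, so Sundays fall on 7, 14, 21, 28; the last is October 28.
At the standard offset (UTC−03:30), 03:00 UTC − 3h30m = 23:30 Halesk Station standard time (rolling into the previous day, 23 March 2029).
Daylight saving runs 20 April – 28 October; the standard-time date in Halesk Station, 23 March 2029, is outside that window, so Halesk Station is on standard time at UTC−03:30.
03:00 UTC − 3h30m = 23:30 Halesk Station (rolling into the previous day, 23 March 2029).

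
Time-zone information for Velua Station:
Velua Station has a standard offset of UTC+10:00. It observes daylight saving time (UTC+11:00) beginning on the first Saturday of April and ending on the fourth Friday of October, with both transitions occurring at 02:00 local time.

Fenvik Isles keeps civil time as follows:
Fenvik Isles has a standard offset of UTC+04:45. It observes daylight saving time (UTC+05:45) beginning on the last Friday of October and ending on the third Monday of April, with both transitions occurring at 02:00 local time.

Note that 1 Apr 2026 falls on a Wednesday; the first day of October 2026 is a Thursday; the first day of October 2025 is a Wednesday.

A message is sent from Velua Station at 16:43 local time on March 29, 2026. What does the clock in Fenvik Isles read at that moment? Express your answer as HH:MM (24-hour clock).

1 April 2026 is a Wednesday, so the first Saturday is April 4.
1 October 2026 is a Thursday, so the first Friday is October 2 and the fourth is October 23.
March 29, 2026 is outside the daylight-saving period (4 April – 23 October), so Velua Station is on standard time, UTC+10:00.
16:43 Velua Station − 10h = 06:43 UTC.
1 October 2025 is a Wednesday, so Fridays fall on 3, 10, 17, 24, 31; the last is October 31.
1 April 2026 is a Wednesday, so the first Monday is April 6 and the third is April 20.
At the standard offset (UTC+04:45), 06:43 UTC + 4h45m = 11:28 Fenvik Isles standard time.
The standard-time date in Fenvik Isles, March 29, 2026, falls between 31 October 2025 and 20 April 2026, so daylight saving is in effect and Fenvik Isles is at UTC+05:45.
06:43 UTC + 5h45m = 12:28 Fenvik Isles.

12:28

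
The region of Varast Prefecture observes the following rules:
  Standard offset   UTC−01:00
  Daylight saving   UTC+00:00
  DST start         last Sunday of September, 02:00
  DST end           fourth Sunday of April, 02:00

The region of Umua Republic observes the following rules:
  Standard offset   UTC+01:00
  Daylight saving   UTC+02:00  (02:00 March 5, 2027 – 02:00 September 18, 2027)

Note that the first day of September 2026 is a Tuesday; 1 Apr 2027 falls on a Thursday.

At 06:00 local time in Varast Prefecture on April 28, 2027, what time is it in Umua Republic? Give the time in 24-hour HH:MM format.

1 September 2026 is a Tuesday, so Sundays fall on 6, 13, 20, 27; the last is September 27.
1 April 2027 is a Thursday, so the first Sunday is April 4 and the fourth is April 25.
April 28, 2027 is outside the daylight-saving period (27 September 2026 – 25 April 2027), so Varast Prefecture is on standard time, UTC−01:00.
06:00 Varast Prefecture + 1h = 07:00 UTC.
At the standard offset (UTC+01:00), 07:00 UTC + 1h = 08:00 Umua Republic standard time.
The standard-time date in Umua Republic, April 28, 2027, falls between 5 March and 18 September, so daylight saving is in effect and Umua Republic is at UTC+02:00.
07:00 UTC + 2h = 09:00 Umua Republic.

09:00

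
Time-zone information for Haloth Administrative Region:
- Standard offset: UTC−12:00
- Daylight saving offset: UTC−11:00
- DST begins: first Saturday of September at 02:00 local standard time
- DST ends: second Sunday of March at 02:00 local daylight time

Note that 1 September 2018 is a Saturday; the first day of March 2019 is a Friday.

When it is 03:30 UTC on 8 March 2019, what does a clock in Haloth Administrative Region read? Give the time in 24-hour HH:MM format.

16:30

1 September 2018 is a Saturday, so the first Saturday is September 1.
1 March 2019 is a Friday, so the first Sunday is March 3 and the second is March 10.
At the standard offset (UTC−12:00), 03:30 UTC − 12h = 15:30 Haloth Administrative Region standard time (rolling into the previous day, 7 March 2019).
The standard-time date in Haloth Administrative Region, 7 March 2019, falls between 1 September 2018 and 10 March 2019, so daylight saving is in effect and Haloth Administrative Region is at UTC−11:00.
03:30 UTC − 11h = 16:30 local (rolling into the previous day, 7 March 2019).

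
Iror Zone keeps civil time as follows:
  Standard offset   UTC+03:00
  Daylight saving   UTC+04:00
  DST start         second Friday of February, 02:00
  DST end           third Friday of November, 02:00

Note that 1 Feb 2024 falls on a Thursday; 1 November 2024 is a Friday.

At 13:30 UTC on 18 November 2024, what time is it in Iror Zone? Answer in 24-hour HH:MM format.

16:30

1 February 2024 is a Thursday, so the first Friday is February 2 and the second is February 9.
1 November 2024 is a Friday, so the first Friday is November 1 and the third is November 15.
At the standard offset (UTC+03:00), 13:30 UTC + 3h = 16:30 Iror Zone standard time.
The standard-time date in Iror Zone, 18 November 2024, does not fall between 9 February and 15 November, so daylight saving is not in effect and Iror Zone is at UTC+03:00.
13:30 UTC + 3h = 16:30 local.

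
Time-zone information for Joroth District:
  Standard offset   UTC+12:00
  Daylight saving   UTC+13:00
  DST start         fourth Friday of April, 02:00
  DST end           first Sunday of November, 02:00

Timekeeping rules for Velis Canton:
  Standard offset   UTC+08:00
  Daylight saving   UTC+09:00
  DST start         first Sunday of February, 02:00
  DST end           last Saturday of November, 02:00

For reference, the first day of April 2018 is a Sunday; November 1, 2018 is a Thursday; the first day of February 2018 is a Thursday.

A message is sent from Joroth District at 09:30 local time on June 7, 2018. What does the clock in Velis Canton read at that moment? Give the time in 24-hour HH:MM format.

05:30

1 April 2018 is a Sunday, so the first Friday is April 6 and the fourth is April 27.
1 November 2018 is a Thursday, so the first Sunday is November 4.
June 7, 2018 lies within the daylight-saving period (27 April – 4 November), so Joroth District is on daylight time, UTC+13:00.
09:30 Joroth District − 13h = 20:30 UTC (rolling into the previous day, 6 June 2018).
1 February 2018 is a Thursday, so the first Sunday is February 4.
1 November 2018 is a Thursday, so Saturdays fall on 3, 10, 17, 24; the last is November 24.
At the standard offset (UTC+08:00), 20:30 UTC + 8h = 04:30 Velis Canton standard time (rolling into the next day, 7 June 2018).
The standard-time date in Velis Canton, June 7, 2018, falls between 4 February and 24 November, so daylight saving is in effect and Velis Canton is at UTC+09:00.
20:30 UTC + 9h = 05:30 Velis Canton (rolling into the next day, 7 June 2018).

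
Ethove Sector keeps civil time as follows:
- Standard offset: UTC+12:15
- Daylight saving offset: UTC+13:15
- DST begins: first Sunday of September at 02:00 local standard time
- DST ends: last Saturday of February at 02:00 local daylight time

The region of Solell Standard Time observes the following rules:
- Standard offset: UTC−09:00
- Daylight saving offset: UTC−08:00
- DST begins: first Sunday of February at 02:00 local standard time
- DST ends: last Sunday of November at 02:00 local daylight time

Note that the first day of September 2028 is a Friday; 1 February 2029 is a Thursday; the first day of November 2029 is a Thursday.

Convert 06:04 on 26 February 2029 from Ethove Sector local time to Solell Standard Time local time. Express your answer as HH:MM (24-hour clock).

1 September 2028 is a Friday, so the first Sunday is September 3.
1 February 2029 is a Thursday, so Saturdays fall on 3, 10, 17, 24; the last is February 24.
26 February 2029 is outside the daylight-saving period (3 September 2028 – 24 February 2029), so Ethove Sector is on standard time, UTC+12:15.
06:04 Ethove Sector − 12h15m = 17:49 UTC (rolling into the previous day, 25 February 2029).
1 February 2029 is a Thursday, so the first Sunday is February 4.
1 November 2029 is a Thursday, so Sundays fall on 4, 11, 18, 25; the last is November 25.
At the standard offset (UTC−09:00), 17:49 UTC − 9h = 08:49 Solell Standard Time standard time.
The standard-time date in Solell Standard Time, 25 February 2029, lies within the daylight-saving period (4 February – 25 November), so Solell Standard Time is on daylight time, UTC−08:00.
17:49 UTC − 8h = 09:49 Solell Standard Time.

09:49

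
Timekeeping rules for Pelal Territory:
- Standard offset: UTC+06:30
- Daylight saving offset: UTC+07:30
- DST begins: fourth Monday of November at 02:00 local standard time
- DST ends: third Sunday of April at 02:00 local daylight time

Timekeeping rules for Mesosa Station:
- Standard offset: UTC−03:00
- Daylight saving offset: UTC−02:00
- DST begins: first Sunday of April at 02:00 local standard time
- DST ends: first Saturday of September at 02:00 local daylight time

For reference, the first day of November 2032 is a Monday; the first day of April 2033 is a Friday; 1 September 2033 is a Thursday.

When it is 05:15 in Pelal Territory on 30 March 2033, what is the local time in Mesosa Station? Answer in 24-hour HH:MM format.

18:45

1 November 2032 is a Monday, so the first Monday is November 1 and the fourth is November 22.
1 April 2033 is a Friday, so the first Sunday is April 3 and the third is April 17.
Daylight saving runs 22 November 2032 – 17 April 2033; 30 March 2033 is inside that window, so Pelal Territory is at UTC+07:30.
05:15 Pelal Territory − 7h30m = 21:45 UTC (rolling into the previous day, 29 March 2033).
1 April 2033 is a Friday, so the first Sunday is April 3.
1 September 2033 is a Thursday, so the first Saturday is September 3.
At the standard offset (UTC−03:00), 21:45 UTC − 3h = 18:45 Mesosa Station standard time.
The standard-time date in Mesosa Station, 29 March 2033, does not fall between 3 April and 3 September, so daylight saving is not in effect and Mesosa Station is at UTC−03:00.
21:45 UTC − 3h = 18:45 Mesosa Station.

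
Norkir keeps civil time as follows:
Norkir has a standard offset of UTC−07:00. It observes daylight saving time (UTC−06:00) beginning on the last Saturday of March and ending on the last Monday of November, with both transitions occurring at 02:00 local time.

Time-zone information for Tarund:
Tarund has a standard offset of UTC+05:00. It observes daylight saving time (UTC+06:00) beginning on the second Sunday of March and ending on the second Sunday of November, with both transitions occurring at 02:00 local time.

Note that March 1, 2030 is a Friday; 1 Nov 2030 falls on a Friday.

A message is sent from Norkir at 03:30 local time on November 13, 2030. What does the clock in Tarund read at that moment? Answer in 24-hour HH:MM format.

1 March 2030 is a Friday, so Saturdays fall on 2, 9, 16, 23, 30; the last is March 30.
1 November 2030 is a Friday, so Mondays fall on 4, 11, 18, 25; the last is November 25.
Daylight saving runs 30 March – 25 November; November 13, 2030 is inside that window, so Norkir is at UTC−06:00.
03:30 Norkir + 6h = 09:30 UTC.
1 March 2030 is a Friday, so the first Sunday is March 3 and the second is March 10.
1 November 2030 is a Friday, so the first Sunday is November 3 and the second is November 10.
At the standard offset (UTC+05:00), 09:30 UTC + 5h = 14:30 Tarund standard time.
The standard-time date in Tarund, November 13, 2030, does not fall between 10 March and 10 November, so daylight saving is not in effect and Tarund is at UTC+05:00.
09:30 UTC + 5h = 14:30 Tarund.

14:30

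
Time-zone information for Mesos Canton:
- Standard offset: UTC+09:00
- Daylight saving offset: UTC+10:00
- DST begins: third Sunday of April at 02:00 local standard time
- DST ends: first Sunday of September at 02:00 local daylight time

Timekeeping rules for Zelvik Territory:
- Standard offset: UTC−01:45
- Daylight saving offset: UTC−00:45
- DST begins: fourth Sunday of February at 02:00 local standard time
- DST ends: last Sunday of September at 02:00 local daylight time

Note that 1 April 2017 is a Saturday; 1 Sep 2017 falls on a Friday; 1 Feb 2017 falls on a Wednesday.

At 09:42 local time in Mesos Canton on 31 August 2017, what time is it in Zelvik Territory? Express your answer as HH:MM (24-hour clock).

1 April 2017 is a Saturday, so the first Sunday is April 2 and the third is April 16.
1 September 2017 is a Friday, so the first Sunday is September 3.
Daylight saving runs 16 April – 3 September; 31 August 2017 is inside that window, so Mesos Canton is at UTC+10:00.
09:42 Mesos Canton − 10h = 23:42 UTC (rolling into the previous day, 30 August 2017).
1 February 2017 is a Wednesday, so the first Sunday is February 5 and the fourth is February 26.
1 September 2017 is a Friday, so Sundays fall on 3, 10, 17, 24; the last is September 24.
At the standard offset (UTC−01:45), 23:42 UTC − 1h45m = 21:57 Zelvik Territory standard time.
The standard-time date in Zelvik Territory, 30 August 2017, falls between 26 February and 24 September, so daylight saving is in effect and Zelvik Territory is at UTC−00:45.
23:42 UTC − 0h45m = 22:57 Zelvik Territory.

22:57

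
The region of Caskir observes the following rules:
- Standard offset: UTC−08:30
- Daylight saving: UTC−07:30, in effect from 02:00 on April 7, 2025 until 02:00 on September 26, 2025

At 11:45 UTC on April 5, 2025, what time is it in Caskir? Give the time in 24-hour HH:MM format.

At the standard offset (UTC−08:30), 11:45 UTC − 8h30m = 03:15 Caskir standard time.
The standard-time date in Caskir, April 5, 2025, is outside the daylight-saving period (7 April – 26 September), so Caskir is on standard time, UTC−08:30.
11:45 UTC − 8h30m = 03:15 local.

03:15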